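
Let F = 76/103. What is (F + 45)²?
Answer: 22193521/10609 ≈ 2092.0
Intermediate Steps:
F = 76/103 (F = 76*(1/103) = 76/103 ≈ 0.73786)
(F + 45)² = (76/103 + 45)² = (4711/103)² = 22193521/10609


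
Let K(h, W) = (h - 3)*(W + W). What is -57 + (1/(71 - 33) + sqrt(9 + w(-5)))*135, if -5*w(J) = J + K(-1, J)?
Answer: -2031/38 + 135*sqrt(2) ≈ 137.47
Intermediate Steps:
K(h, W) = 2*W*(-3 + h) (K(h, W) = (-3 + h)*(2*W) = 2*W*(-3 + h))
w(J) = 7*J/5 (w(J) = -(J + 2*J*(-3 - 1))/5 = -(J + 2*J*(-4))/5 = -(J - 8*J)/5 = -(-7)*J/5 = 7*J/5)
-57 + (1/(71 - 33) + sqrt(9 + w(-5)))*135 = -57 + (1/(71 - 33) + sqrt(9 + (7/5)*(-5)))*135 = -57 + (1/38 + sqrt(9 - 7))*135 = -57 + (1/38 + sqrt(2))*135 = -57 + (135/38 + 135*sqrt(2)) = -2031/38 + 135*sqrt(2)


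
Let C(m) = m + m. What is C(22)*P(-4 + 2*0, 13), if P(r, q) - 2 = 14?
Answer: 704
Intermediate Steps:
C(m) = 2*m
P(r, q) = 16 (P(r, q) = 2 + 14 = 16)
C(22)*P(-4 + 2*0, 13) = (2*22)*16 = 44*16 = 704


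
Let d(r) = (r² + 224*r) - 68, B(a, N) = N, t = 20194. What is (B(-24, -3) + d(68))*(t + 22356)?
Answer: 841851750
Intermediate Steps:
d(r) = -68 + r² + 224*r
(B(-24, -3) + d(68))*(t + 22356) = (-3 + (-68 + 68² + 224*68))*(20194 + 22356) = (-3 + (-68 + 4624 + 15232))*42550 = (-3 + 19788)*42550 = 19785*42550 = 841851750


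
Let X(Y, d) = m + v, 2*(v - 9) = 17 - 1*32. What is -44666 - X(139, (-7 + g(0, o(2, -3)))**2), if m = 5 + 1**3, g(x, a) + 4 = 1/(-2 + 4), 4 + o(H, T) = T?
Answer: -89347/2 ≈ -44674.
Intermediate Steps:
o(H, T) = -4 + T
g(x, a) = -7/2 (g(x, a) = -4 + 1/(-2 + 4) = -4 + 1/2 = -7/2)
v = 3/2 (v = 9 + (17 - 1*32)/2 = 9 + (17 - 32)/2 = 9 + (1/2)*(-15) = 9 - 15/2 = 3/2 ≈ 1.5000)
m = 6 (m = 5 + 1 = 6)
X(Y, d) = 15/2 (X(Y, d) = 6 + 3/2 = 15/2)
-44666 - X(139, (-7 + g(0, o(2, -3)))**2) = -44666 - 1*15/2 = -44666 - 15/2 = -89347/2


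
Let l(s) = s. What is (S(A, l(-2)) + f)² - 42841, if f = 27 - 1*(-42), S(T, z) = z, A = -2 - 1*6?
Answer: -38352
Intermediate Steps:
A = -8 (A = -2 - 6 = -8)
f = 69 (f = 27 + 42 = 69)
(S(A, l(-2)) + f)² - 42841 = (-2 + 69)² - 42841 = 67² - 42841 = 4489 - 42841 = -38352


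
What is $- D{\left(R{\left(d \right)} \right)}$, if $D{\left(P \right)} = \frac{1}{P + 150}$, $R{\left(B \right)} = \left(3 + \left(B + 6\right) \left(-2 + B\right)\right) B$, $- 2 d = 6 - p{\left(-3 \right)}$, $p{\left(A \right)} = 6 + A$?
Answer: $- \frac{8}{1353} \approx -0.0059128$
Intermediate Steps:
$d = - \frac{3}{2}$ ($d = - \frac{6 - \left(6 - 3\right)}{2} = - \frac{6 - 3}{2} = \left(- \frac{1}{2}\right) 3 = - \frac{3}{2} \approx -1.5$)
$R{\left(B \right)} = B \left(3 + \left(-2 + B\right) \left(6 + B\right)\right)$ ($R{\left(B \right)} = \left(3 + \left(6 + B\right) \left(-2 + B\right)\right) B = \left(3 + \left(-2 + B\right) \left(6 + B\right)\right) B = B \left(3 + \left(-2 + B\right) \left(6 + B\right)\right)$)
$D{\left(P \right)} = \frac{1}{150 + P}$
$- D{\left(R{\left(d \right)} \right)} = - \frac{1}{150 - \frac{3 \left(-9 + \left(- \frac{3}{2}\right)^{2} + 4 \left(- \frac{3}{2}\right)\right)}{2}} = - \frac{1}{150 - \frac{3 \left(-9 + \frac{9}{4} - 6\right)}{2}} = - \frac{1}{150 - - \frac{153}{8}} = - \frac{1}{150 + \frac{153}{8}} = - \frac{1}{\frac{1353}{8}} = \left(-1\right) \frac{8}{1353} = - \frac{8}{1353}$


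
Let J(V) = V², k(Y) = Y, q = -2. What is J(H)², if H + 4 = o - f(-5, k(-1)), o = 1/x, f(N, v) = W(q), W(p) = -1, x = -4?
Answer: 28561/256 ≈ 111.57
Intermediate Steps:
f(N, v) = -1
o = -¼ (o = 1/(-4) = -¼ ≈ -0.25000)
H = -13/4 (H = -4 + (-¼ - 1*(-1)) = -4 + (-¼ + 1) = -4 + ¾ = -13/4 ≈ -3.2500)
J(H)² = ((-13/4)²)² = (169/16)² = 28561/256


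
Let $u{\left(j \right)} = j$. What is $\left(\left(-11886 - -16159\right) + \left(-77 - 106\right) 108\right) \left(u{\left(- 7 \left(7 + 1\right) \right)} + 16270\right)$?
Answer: $-251171074$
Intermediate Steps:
$\left(\left(-11886 - -16159\right) + \left(-77 - 106\right) 108\right) \left(u{\left(- 7 \left(7 + 1\right) \right)} + 16270\right) = \left(\left(-11886 - -16159\right) + \left(-77 - 106\right) 108\right) \left(- 7 \left(7 + 1\right) + 16270\right) = \left(\left(-11886 + 16159\right) - 19764\right) \left(\left(-7\right) 8 + 16270\right) = \left(4273 - 19764\right) \left(-56 + 16270\right) = \left(-15491\right) 16214 = -251171074$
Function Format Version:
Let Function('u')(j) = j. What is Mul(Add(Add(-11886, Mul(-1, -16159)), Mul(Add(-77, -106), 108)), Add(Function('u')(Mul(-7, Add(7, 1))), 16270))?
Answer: -251171074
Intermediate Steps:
Mul(Add(Add(-11886, Mul(-1, -16159)), Mul(Add(-77, -106), 108)), Add(Function('u')(Mul(-7, Add(7, 1))), 16270)) = Mul(Add(Add(-11886, Mul(-1, -16159)), Mul(Add(-77, -106), 108)), Add(Mul(-7, Add(7, 1)), 16270)) = Mul(Add(Add(-11886, 16159), Mul(-183, 108)), Add(Mul(-7, 8), 16270)) = Mul(Add(4273, -19764), Add(-56, 16270)) = Mul(-15491, 16214) = -251171074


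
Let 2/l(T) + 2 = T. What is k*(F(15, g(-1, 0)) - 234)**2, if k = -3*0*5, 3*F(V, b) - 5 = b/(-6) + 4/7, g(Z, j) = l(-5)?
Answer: 0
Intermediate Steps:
l(T) = 2/(-2 + T)
g(Z, j) = -2/7 (g(Z, j) = 2/(-2 - 5) = 2/(-7) = 2*(-1/7) = -2/7)
F(V, b) = 13/7 - b/18 (F(V, b) = 5/3 + (b/(-6) + 4/7)/3 = 5/3 + (b*(-1/6) + 4*(1/7))/3 = 5/3 + (-b/6 + 4/7)/3 = 5/3 + (4/7 - b/6)/3 = 5/3 + (4/21 - b/18) = 13/7 - b/18)
k = 0 (k = 0*5 = 0)
k*(F(15, g(-1, 0)) - 234)**2 = 0*((13/7 - 1/18*(-2/7)) - 234)**2 = 0*((13/7 + 1/63) - 234)**2 = 0*(118/63 - 234)**2 = 0*(-14624/63)**2 = 0*(213861376/3969) = 0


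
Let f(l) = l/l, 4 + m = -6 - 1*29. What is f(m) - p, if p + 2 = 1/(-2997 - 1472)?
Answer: 13408/4469 ≈ 3.0002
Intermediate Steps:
p = -8939/4469 (p = -2 + 1/(-2997 - 1472) = -2 + 1/(-4469) = -2 - 1/4469 = -8939/4469 ≈ -2.0002)
m = -39 (m = -4 + (-6 - 1*29) = -4 + (-6 - 29) = -4 - 35 = -39)
f(l) = 1
f(m) - p = 1 - 1*(-8939/4469) = 1 + 8939/4469 = 13408/4469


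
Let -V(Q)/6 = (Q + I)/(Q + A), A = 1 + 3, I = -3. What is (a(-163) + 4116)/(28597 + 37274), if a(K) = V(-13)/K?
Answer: 2012756/32210919 ≈ 0.062487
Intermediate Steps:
A = 4
V(Q) = -6*(-3 + Q)/(4 + Q) (V(Q) = -6*(Q - 3)/(Q + 4) = -6*(-3 + Q)/(4 + Q))
a(K) = -32/(3*K) (a(K) = (6*(3 - 1*(-13))/(4 - 13))/K = (6*(3 + 13)/(-9))/K = (6*(-⅑)*16)/K = -32/(3*K))
(a(-163) + 4116)/(28597 + 37274) = (-32/3/(-163) + 4116)/(28597 + 37274) = (-32/3*(-1/163) + 4116)/65871 = (32/489 + 4116)*(1/65871) = (2012756/489)*(1/65871) = 2012756/32210919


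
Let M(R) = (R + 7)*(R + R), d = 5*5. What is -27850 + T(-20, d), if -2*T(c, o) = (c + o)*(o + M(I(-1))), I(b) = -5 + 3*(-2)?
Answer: -56265/2 ≈ -28133.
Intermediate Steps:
d = 25
I(b) = -11 (I(b) = -5 - 6 = -11)
M(R) = 2*R*(7 + R) (M(R) = (7 + R)*(2*R) = 2*R*(7 + R))
T(c, o) = -(88 + o)*(c + o)/2 (T(c, o) = -(c + o)*(o + 2*(-11)*(7 - 11))/2 = -(c + o)*(o + 2*(-11)*(-4))/2 = -(c + o)*(o + 88)/2 = -(c + o)*(88 + o)/2 = -(88 + o)*(c + o)/2)
-27850 + T(-20, d) = -27850 + (-44*(-20) - 44*25 - ½*25² - ½*(-20)*25) = -27850 + (880 - 1100 - ½*625 + 250) = -27850 + (880 - 1100 - 625/2 + 250) = -27850 - 565/2 = -56265/2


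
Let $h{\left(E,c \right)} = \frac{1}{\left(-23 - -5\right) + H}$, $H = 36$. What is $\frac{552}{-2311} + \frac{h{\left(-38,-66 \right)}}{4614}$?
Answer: $- \frac{45842393}{191933172} \approx -0.23885$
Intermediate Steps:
$h{\left(E,c \right)} = \frac{1}{18}$ ($h{\left(E,c \right)} = \frac{1}{\left(-23 - -5\right) + 36} = \frac{1}{\left(-23 + 5\right) + 36} = \frac{1}{-18 + 36} = \frac{1}{18}$)
$\frac{552}{-2311} + \frac{h{\left(-38,-66 \right)}}{4614} = \frac{552}{-2311} + \frac{1}{18 \cdot 4614} = 552 \left(- \frac{1}{2311}\right) + \frac{1}{18} \cdot \frac{1}{4614} = - \frac{552}{2311} + \frac{1}{83052} = - \frac{45842393}{191933172}$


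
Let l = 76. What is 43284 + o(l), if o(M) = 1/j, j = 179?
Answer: 7747837/179 ≈ 43284.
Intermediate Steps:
o(M) = 1/179
43284 + o(l) = 43284 + 1/179 = 7747837/179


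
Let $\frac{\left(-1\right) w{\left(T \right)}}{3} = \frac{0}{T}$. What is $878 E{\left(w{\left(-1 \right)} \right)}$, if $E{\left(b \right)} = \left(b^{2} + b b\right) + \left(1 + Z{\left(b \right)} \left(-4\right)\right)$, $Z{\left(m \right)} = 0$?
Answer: $878$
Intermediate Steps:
$w{\left(T \right)} = 0$ ($w{\left(T \right)} = - 3 \frac{0}{T} = \left(-3\right) 0 = 0$)
$E{\left(b \right)} = 1 + 2 b^{2}$ ($E{\left(b \right)} = \left(b^{2} + b b\right) + \left(1 + 0 \left(-4\right)\right) = \left(b^{2} + b^{2}\right) + \left(1 + 0\right) = 2 b^{2} + 1 = 1 + 2 b^{2}$)
$878 E{\left(w{\left(-1 \right)} \right)} = 878 \left(1 + 2 \cdot 0^{2}\right) = 878 \left(1 + 2 \cdot 0\right) = 878 \left(1 + 0\right) = 878 \cdot 1 = 878$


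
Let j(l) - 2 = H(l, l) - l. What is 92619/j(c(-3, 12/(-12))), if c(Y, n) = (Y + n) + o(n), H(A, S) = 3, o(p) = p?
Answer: 92619/10 ≈ 9261.9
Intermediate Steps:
c(Y, n) = Y + 2*n (c(Y, n) = (Y + n) + n = Y + 2*n)
j(l) = 5 - l (j(l) = 2 + (3 - l) = 5 - l)
92619/j(c(-3, 12/(-12))) = 92619/(5 - (-3 + 2*(12/(-12)))) = 92619/(5 - (-3 + 2*(12*(-1/12)))) = 92619/(5 - (-3 + 2*(-1))) = 92619/(5 - (-3 - 2)) = 92619/(5 - 1*(-5)) = 92619/(5 + 5) = 92619/10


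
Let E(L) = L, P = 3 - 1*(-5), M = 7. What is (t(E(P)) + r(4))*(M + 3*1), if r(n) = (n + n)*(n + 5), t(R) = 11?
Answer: 830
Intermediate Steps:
P = 8 (P = 3 + 5 = 8)
r(n) = 2*n*(5 + n) (r(n) = (2*n)*(5 + n) = 2*n*(5 + n))
(t(E(P)) + r(4))*(M + 3*1) = (11 + 2*4*(5 + 4))*(7 + 3*1) = (11 + 2*4*9)*(7 + 3) = (11 + 72)*10 = 83*10 = 830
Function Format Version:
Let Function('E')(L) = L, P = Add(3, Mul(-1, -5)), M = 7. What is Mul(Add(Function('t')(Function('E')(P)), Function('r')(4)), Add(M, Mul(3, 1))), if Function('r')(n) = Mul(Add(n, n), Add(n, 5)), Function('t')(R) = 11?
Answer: 830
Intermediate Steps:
P = 8 (P = Add(3, 5) = 8)
Function('r')(n) = Mul(2, n, Add(5, n)) (Function('r')(n) = Mul(Mul(2, n), Add(5, n)) = Mul(2, n, Add(5, n)))
Mul(Add(Function('t')(Function('E')(P)), Function('r')(4)), Add(M, Mul(3, 1))) = Mul(Add(11, Mul(2, 4, Add(5, 4))), Add(7, Mul(3, 1))) = Mul(Add(11, Mul(2, 4, 9)), Add(7, 3)) = Mul(Add(11, 72), 10) = Mul(83, 10) = 830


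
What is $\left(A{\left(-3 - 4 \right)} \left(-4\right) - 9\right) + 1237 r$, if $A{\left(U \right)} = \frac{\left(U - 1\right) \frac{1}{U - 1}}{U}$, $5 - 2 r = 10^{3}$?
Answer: $- \frac{8615823}{14} \approx -6.1542 \cdot 10^{5}$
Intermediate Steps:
$r = - \frac{995}{2}$ ($r = \frac{5}{2} - \frac{10^{3}}{2} = \frac{5}{2} - 500 = - \frac{995}{2} \approx -497.5$)
$A{\left(U \right)} = \frac{1}{U}$ ($A{\left(U \right)} = \frac{\left(-1 + U\right) \frac{1}{-1 + U}}{U} = 1 \frac{1}{U} = \frac{1}{U}$)
$\left(A{\left(-3 - 4 \right)} \left(-4\right) - 9\right) + 1237 r = \left(\frac{1}{-3 - 4} \left(-4\right) - 9\right) + 1237 \left(- \frac{995}{2}\right) = \left(\frac{1}{-7} \left(-4\right) - 9\right) - \frac{1230815}{2} = \left(\left(- \frac{1}{7}\right) \left(-4\right) - 9\right) - \frac{1230815}{2} = \left(\frac{4}{7} - 9\right) - \frac{1230815}{2} = - \frac{59}{7} - \frac{1230815}{2} = - \frac{8615823}{14}$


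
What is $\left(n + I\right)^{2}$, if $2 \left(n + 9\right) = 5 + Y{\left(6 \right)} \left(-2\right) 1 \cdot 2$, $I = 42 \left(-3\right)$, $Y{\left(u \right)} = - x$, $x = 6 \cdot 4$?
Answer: $\frac{28561}{4} \approx 7140.3$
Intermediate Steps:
$x = 24$
$Y{\left(u \right)} = -24$ ($Y{\left(u \right)} = \left(-1\right) 24 = -24$)
$I = -126$
$n = \frac{83}{2}$ ($n = -9 + \frac{5 - 24 \left(-2\right) 1 \cdot 2}{2} = -9 + \frac{5 - 24 \left(\left(-2\right) 2\right)}{2} = -9 + \frac{5 - -96}{2} = -9 + \frac{5 + 96}{2} = -9 + \frac{1}{2} \cdot 101 = -9 + \frac{101}{2} = \frac{83}{2} \approx 41.5$)
$\left(n + I\right)^{2} = \left(\frac{83}{2} - 126\right)^{2} = \left(- \frac{169}{2}\right)^{2} = \frac{28561}{4}$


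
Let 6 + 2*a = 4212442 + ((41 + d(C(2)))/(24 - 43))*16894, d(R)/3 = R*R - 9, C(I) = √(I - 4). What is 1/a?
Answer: 19/39950566 ≈ 4.7559e-7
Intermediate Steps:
C(I) = √(-4 + I)
d(R) = -27 + 3*R² (d(R) = 3*(R*R - 9) = 3*(R² - 9) = 3*(-9 + R²) = -27 + 3*R²)
a = 39950566/19 (a = -3 + (4212442 + ((41 + (-27 + 3*(√(-4 + 2))²))/(24 - 43))*16894)/2 = -3 + (4212442 + ((41 + (-27 + 3*(√(-2))²))/(-19))*16894)/2 = -3 + (4212442 + ((41 + (-27 + 3*(I*√2)²))*(-1/19))*16894)/2 = -3 + (4212442 + ((41 + (-27 + 3*(-2)))*(-1/19))*16894)/2 = -3 + (4212442 + ((41 + (-27 - 6))*(-1/19))*16894)/2 = -3 + (4212442 + ((41 - 33)*(-1/19))*16894)/2 = -3 + (4212442 + (8*(-1/19))*16894)/2 = -3 + (4212442 - 8/19*16894)/2 = -3 + (4212442 - 135152/19)/2 = -3 + (½)*(79901246/19) = -3 + 39950623/19 = 39950566/19 ≈ 2.1027e+6)
1/a = 1/(39950566/19) = 19/39950566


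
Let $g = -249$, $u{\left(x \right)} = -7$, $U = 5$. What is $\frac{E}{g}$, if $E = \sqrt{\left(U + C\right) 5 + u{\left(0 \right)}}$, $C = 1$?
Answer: $- \frac{\sqrt{23}}{249} \approx -0.01926$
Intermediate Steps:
$E = \sqrt{23}$ ($E = \sqrt{\left(5 + 1\right) 5 - 7} = \sqrt{6 \cdot 5 - 7} = \sqrt{30 - 7} = \sqrt{23} \approx 4.7958$)
$\frac{E}{g} = \frac{\sqrt{23}}{-249} = \sqrt{23} \left(- \frac{1}{249}\right) = - \frac{\sqrt{23}}{249}$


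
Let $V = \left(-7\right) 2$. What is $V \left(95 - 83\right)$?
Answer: $-168$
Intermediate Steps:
$V = -14$
$V \left(95 - 83\right) = - 14 \left(95 - 83\right) = \left(-14\right) 12 = -168$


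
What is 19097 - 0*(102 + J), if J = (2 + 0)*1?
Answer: 19097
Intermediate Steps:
J = 2 (J = 2*1 = 2)
19097 - 0*(102 + J) = 19097 - 0*(102 + 2) = 19097 - 0*104 = 19097 - 1*0 = 19097 + 0 = 19097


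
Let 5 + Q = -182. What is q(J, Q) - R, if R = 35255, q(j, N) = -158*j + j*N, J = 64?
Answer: -57335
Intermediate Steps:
Q = -187 (Q = -5 - 182 = -187)
q(j, N) = -158*j + N*j
q(J, Q) - R = 64*(-158 - 187) - 1*35255 = 64*(-345) - 35255 = -22080 - 35255 = -57335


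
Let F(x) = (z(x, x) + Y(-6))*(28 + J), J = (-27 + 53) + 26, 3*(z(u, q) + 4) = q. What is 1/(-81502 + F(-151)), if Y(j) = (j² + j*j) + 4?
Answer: -3/239306 ≈ -1.2536e-5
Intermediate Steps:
Y(j) = 4 + 2*j² (Y(j) = (j² + j²) + 4 = 2*j² + 4 = 4 + 2*j²)
z(u, q) = -4 + q/3
J = 52 (J = 26 + 26 = 52)
F(x) = 5760 + 80*x/3 (F(x) = ((-4 + x/3) + (4 + 2*(-6)²))*(28 + 52) = ((-4 + x/3) + (4 + 2*36))*80 = ((-4 + x/3) + (4 + 72))*80 = ((-4 + x/3) + 76)*80 = (72 + x/3)*80 = 5760 + 80*x/3)
1/(-81502 + F(-151)) = 1/(-81502 + (5760 + (80/3)*(-151))) = 1/(-81502 + (5760 - 12080/3)) = 1/(-81502 + 5200/3) = 1/(-239306/3) = -3/239306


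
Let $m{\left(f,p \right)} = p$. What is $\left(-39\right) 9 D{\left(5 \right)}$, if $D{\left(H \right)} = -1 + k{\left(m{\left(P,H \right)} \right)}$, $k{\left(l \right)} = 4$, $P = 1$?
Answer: $-1053$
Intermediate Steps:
$D{\left(H \right)} = 3$ ($D{\left(H \right)} = -1 + 4 = 3$)
$\left(-39\right) 9 D{\left(5 \right)} = \left(-39\right) 9 \cdot 3 = \left(-351\right) 3 = -1053$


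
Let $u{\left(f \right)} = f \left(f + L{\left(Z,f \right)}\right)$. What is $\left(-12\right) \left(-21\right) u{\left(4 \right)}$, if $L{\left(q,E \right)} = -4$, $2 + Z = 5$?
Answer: $0$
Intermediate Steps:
$Z = 3$ ($Z = -2 + 5 = 3$)
$u{\left(f \right)} = f \left(-4 + f\right)$ ($u{\left(f \right)} = f \left(f - 4\right) = f \left(-4 + f\right)$)
$\left(-12\right) \left(-21\right) u{\left(4 \right)} = \left(-12\right) \left(-21\right) 4 \left(-4 + 4\right) = 252 \cdot 4 \cdot 0 = 252 \cdot 0 = 0$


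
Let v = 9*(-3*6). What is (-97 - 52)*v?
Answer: 24138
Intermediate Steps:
v = -162 (v = 9*(-18) = -162)
(-97 - 52)*v = (-97 - 52)*(-162) = -149*(-162) = 24138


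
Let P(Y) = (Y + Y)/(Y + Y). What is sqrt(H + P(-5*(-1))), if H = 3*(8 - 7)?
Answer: 2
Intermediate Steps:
P(Y) = 1 (P(Y) = (2*Y)/((2*Y)) = (2*Y)*(1/(2*Y)) = 1)
H = 3 (H = 3*1 = 3)
sqrt(H + P(-5*(-1))) = sqrt(3 + 1) = sqrt(4) = 2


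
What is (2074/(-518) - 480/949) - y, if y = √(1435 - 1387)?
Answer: -1108433/245791 - 4*√3 ≈ -11.438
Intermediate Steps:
y = 4*√3 (y = √48 = 4*√3 ≈ 6.9282)
(2074/(-518) - 480/949) - y = (2074/(-518) - 480/949) - 4*√3 = (2074*(-1/518) - 480*1/949) - 4*√3 = (-1037/259 - 480/949) - 4*√3 = -1108433/245791 - 4*√3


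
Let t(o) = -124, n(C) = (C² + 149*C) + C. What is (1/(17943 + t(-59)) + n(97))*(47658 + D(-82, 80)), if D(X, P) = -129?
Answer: 20291338382238/17819 ≈ 1.1387e+9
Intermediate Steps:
n(C) = C² + 150*C
(1/(17943 + t(-59)) + n(97))*(47658 + D(-82, 80)) = (1/(17943 - 124) + 97*(150 + 97))*(47658 - 129) = (1/17819 + 97*247)*47529 = (1/17819 + 23959)*47529 = (426925422/17819)*47529 = 20291338382238/17819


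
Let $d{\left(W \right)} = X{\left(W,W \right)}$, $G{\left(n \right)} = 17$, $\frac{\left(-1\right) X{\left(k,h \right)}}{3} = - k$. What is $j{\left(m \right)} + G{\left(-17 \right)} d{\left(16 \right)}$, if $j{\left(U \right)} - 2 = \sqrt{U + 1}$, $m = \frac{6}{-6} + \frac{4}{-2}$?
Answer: $818 + i \sqrt{2} \approx 818.0 + 1.4142 i$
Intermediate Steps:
$X{\left(k,h \right)} = 3 k$ ($X{\left(k,h \right)} = - 3 \left(- k\right) = 3 k$)
$m = -3$ ($m = 6 \left(- \frac{1}{6}\right) + 4 \left(- \frac{1}{2}\right) = -1 - 2 = -3$)
$d{\left(W \right)} = 3 W$
$j{\left(U \right)} = 2 + \sqrt{1 + U}$ ($j{\left(U \right)} = 2 + \sqrt{U + 1} = 2 + \sqrt{1 + U}$)
$j{\left(m \right)} + G{\left(-17 \right)} d{\left(16 \right)} = \left(2 + \sqrt{1 - 3}\right) + 17 \cdot 3 \cdot 16 = \left(2 + \sqrt{-2}\right) + 17 \cdot 48 = \left(2 + i \sqrt{2}\right) + 816 = 818 + i \sqrt{2}$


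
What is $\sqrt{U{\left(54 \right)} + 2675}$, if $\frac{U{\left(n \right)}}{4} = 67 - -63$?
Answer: $3 \sqrt{355} \approx 56.524$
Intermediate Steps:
$U{\left(n \right)} = 520$ ($U{\left(n \right)} = 4 \left(67 - -63\right) = 4 \left(67 + 63\right) = 4 \cdot 130 = 520$)
$\sqrt{U{\left(54 \right)} + 2675} = \sqrt{520 + 2675} = \sqrt{3195} = 3 \sqrt{355}$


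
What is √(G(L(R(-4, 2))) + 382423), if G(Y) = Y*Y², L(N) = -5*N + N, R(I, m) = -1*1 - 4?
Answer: √390423 ≈ 624.84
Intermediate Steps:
R(I, m) = -5 (R(I, m) = -1 - 4 = -5)
L(N) = -4*N
G(Y) = Y³
√(G(L(R(-4, 2))) + 382423) = √((-4*(-5))³ + 382423) = √(20³ + 382423) = √(8000 + 382423) = √390423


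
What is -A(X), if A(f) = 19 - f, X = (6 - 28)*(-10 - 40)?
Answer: 1081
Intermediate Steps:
X = 1100 (X = -22*(-50) = 1100)
-A(X) = -(19 - 1*1100) = -(19 - 1100) = -1*(-1081) = 1081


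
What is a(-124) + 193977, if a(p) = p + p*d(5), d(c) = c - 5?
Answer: 193853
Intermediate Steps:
d(c) = -5 + c
a(p) = p (a(p) = p + p*(-5 + 5) = p + p*0 = p + 0 = p)
a(-124) + 193977 = -124 + 193977 = 193853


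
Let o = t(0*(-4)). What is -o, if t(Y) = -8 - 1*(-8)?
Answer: 0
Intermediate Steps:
t(Y) = 0 (t(Y) = -8 + 8 = 0)
o = 0
-o = -1*0 = 0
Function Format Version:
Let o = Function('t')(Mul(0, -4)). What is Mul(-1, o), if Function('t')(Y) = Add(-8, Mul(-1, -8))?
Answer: 0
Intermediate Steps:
Function('t')(Y) = 0 (Function('t')(Y) = Add(-8, 8) = 0)
o = 0
Mul(-1, o) = Mul(-1, 0) = 0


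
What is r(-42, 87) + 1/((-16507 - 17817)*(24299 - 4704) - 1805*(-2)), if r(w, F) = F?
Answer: 58514039789/672575170 ≈ 87.000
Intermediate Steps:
r(-42, 87) + 1/((-16507 - 17817)*(24299 - 4704) - 1805*(-2)) = 87 + 1/((-16507 - 17817)*(24299 - 4704) - 1805*(-2)) = 87 + 1/(-34324*19595 + 3610) = 87 + 1/(-672578780 + 3610) = 87 + 1/(-672575170) = 87 - 1/672575170 = 58514039789/672575170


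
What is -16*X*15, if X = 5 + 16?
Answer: -5040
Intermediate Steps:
X = 21
-16*X*15 = -16*21*15 = -336*15 = -5040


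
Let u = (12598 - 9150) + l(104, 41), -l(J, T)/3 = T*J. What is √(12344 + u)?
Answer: 10*√30 ≈ 54.772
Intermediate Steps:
l(J, T) = -3*J*T (l(J, T) = -3*T*J = -3*J*T)
u = -9344 (u = (12598 - 9150) - 3*104*41 = 3448 - 12792 = -9344)
√(12344 + u) = √(12344 - 9344) = √3000 = 10*√30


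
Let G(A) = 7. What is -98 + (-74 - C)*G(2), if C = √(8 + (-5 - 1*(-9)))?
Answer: -616 - 14*√3 ≈ -640.25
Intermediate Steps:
C = 2*√3 (C = √(8 + (-5 + 9)) = √(8 + 4) = √12 = 2*√3 ≈ 3.4641)
-98 + (-74 - C)*G(2) = -98 + (-74 - 2*√3)*7 = -98 + (-518 - 14*√3) = -616 - 14*√3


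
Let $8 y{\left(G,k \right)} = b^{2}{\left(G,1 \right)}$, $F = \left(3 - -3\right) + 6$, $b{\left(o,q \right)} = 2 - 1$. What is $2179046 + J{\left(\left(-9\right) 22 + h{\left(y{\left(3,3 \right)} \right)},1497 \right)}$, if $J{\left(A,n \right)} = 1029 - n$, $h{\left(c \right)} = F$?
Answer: $2178578$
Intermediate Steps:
$b{\left(o,q \right)} = 1$
$F = 12$ ($F = \left(3 + 3\right) + 6 = 6 + 6 = 12$)
$y{\left(G,k \right)} = \frac{1}{8}$ ($y{\left(G,k \right)} = \frac{1^{2}}{8} = \frac{1}{8} \cdot 1 = \frac{1}{8}$)
$h{\left(c \right)} = 12$
$2179046 + J{\left(\left(-9\right) 22 + h{\left(y{\left(3,3 \right)} \right)},1497 \right)} = 2179046 + \left(1029 - 1497\right) = 2179046 - 468 = 2178578$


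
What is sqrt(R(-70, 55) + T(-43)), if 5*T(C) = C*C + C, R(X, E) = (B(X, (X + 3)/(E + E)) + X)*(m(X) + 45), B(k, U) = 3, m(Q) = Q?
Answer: sqrt(50905)/5 ≈ 45.124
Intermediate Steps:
R(X, E) = (3 + X)*(45 + X) (R(X, E) = (3 + X)*(X + 45) = (3 + X)*(45 + X))
T(C) = C/5 + C**2/5 (T(C) = (C*C + C)/5 = (C**2 + C)/5 = (C + C**2)/5 = C/5 + C**2/5)
sqrt(R(-70, 55) + T(-43)) = sqrt((135 + (-70)**2 + 48*(-70)) + (1/5)*(-43)*(1 - 43)) = sqrt((135 + 4900 - 3360) + (1/5)*(-43)*(-42)) = sqrt(1675 + 1806/5) = sqrt(10181/5) = sqrt(50905)/5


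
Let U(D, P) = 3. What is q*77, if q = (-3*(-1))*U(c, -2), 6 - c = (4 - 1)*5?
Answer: 693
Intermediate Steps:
c = -9 (c = 6 - (4 - 1)*5 = 6 - 3*5 = 6 - 1*15 = 6 - 15 = -9)
q = 9 (q = -3*(-1)*3 = 3*3 = 9)
q*77 = 9*77 = 693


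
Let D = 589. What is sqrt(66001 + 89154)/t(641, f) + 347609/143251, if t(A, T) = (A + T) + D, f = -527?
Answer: 347609/143251 + sqrt(155155)/703 ≈ 2.9869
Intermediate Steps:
t(A, T) = 589 + A + T (t(A, T) = (A + T) + 589 = 589 + A + T)
sqrt(66001 + 89154)/t(641, f) + 347609/143251 = sqrt(66001 + 89154)/(589 + 641 - 527) + 347609/143251 = sqrt(155155)/703 + 347609*(1/143251) = sqrt(155155)*(1/703) + 347609/143251 = sqrt(155155)/703 + 347609/143251 = 347609/143251 + sqrt(155155)/703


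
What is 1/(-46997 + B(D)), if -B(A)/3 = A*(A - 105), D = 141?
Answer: -1/62225 ≈ -1.6071e-5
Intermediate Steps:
B(A) = -3*A*(-105 + A) (B(A) = -3*A*(A - 105) = -3*A*(-105 + A))
1/(-46997 + B(D)) = 1/(-46997 + 3*141*(105 - 1*141)) = 1/(-46997 + 3*141*(105 - 141)) = 1/(-46997 + 3*141*(-36)) = 1/(-46997 - 15228) = 1/(-62225) = -1/62225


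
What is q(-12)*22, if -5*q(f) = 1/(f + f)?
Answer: 11/60 ≈ 0.18333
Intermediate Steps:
q(f) = -1/(10*f) (q(f) = -1/(5*(f + f)) = -1/(2*f)/5 = -1/(10*f))
q(-12)*22 = -⅒/(-12)*22 = -⅒*(-1/12)*22 = (1/120)*22 = 11/60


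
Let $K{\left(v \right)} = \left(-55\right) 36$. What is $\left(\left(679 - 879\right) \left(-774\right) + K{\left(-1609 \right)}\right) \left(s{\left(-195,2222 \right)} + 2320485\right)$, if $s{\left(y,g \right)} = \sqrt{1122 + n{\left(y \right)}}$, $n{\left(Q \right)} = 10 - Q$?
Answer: $354616517700 + 152820 \sqrt{1327} \approx 3.5462 \cdot 10^{11}$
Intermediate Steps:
$s{\left(y,g \right)} = \sqrt{1132 - y}$ ($s{\left(y,g \right)} = \sqrt{1122 - \left(-10 + y\right)} = \sqrt{1132 - y}$)
$K{\left(v \right)} = -1980$
$\left(\left(679 - 879\right) \left(-774\right) + K{\left(-1609 \right)}\right) \left(s{\left(-195,2222 \right)} + 2320485\right) = \left(\left(679 - 879\right) \left(-774\right) - 1980\right) \left(\sqrt{1132 - -195} + 2320485\right) = \left(\left(-200\right) \left(-774\right) - 1980\right) \left(\sqrt{1132 + 195} + 2320485\right) = \left(154800 - 1980\right) \left(\sqrt{1327} + 2320485\right) = 152820 \left(2320485 + \sqrt{1327}\right) = 354616517700 + 152820 \sqrt{1327}$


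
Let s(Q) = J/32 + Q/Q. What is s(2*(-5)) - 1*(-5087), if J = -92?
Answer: 40681/8 ≈ 5085.1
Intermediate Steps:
s(Q) = -15/8 (s(Q) = -92/32 + Q/Q = -92*1/32 + 1 = -23/8 + 1 = -15/8)
s(2*(-5)) - 1*(-5087) = -15/8 - 1*(-5087) = -15/8 + 5087 = 40681/8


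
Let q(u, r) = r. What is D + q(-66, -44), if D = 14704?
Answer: 14660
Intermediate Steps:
D + q(-66, -44) = 14704 - 44 = 14660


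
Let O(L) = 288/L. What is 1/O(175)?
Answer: 175/288 ≈ 0.60764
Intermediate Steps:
1/O(175) = 1/(288/175) = 175/288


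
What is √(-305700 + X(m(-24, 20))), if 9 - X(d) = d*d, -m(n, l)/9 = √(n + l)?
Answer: I*√305367 ≈ 552.6*I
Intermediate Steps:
m(n, l) = -9*√(l + n) (m(n, l) = -9*√(n + l) = -9*√(l + n))
X(d) = 9 - d² (X(d) = 9 - d*d = 9 - d²)
√(-305700 + X(m(-24, 20))) = √(-305700 + (9 - (-9*√(20 - 24))²)) = √(-305700 + (9 - (-18*I)²)) = √(-305700 + (9 - 1*(-324))) = √(-305700 + (9 + 324)) = √(-305700 + 333) = √(-305367) = I*√305367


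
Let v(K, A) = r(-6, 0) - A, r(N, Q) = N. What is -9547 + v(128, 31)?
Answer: -9584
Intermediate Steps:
v(K, A) = -6 - A
-9547 + v(128, 31) = -9547 + (-6 - 1*31) = -9547 + (-6 - 31) = -9547 - 37 = -9584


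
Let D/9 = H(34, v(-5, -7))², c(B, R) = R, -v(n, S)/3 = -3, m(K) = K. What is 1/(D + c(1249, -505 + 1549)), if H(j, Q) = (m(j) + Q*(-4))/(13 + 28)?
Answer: 1681/1755000 ≈ 0.00095783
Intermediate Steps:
v(n, S) = 9 (v(n, S) = -3*(-3) = 9)
H(j, Q) = -4*Q/41 + j/41 (H(j, Q) = (j + Q*(-4))/(13 + 28) = (j - 4*Q)/41 = (j - 4*Q)*(1/41) = -4*Q/41 + j/41)
D = 36/1681 (D = 9*(-4/41*9 + (1/41)*34)² = 9*(-36/41 + 34/41)² = 9*(-2/41)² = 9*(4/1681) = 36/1681 ≈ 0.021416)
1/(D + c(1249, -505 + 1549)) = 1/(36/1681 + (-505 + 1549)) = 1/(36/1681 + 1044) = 1/(1755000/1681) = 1681/1755000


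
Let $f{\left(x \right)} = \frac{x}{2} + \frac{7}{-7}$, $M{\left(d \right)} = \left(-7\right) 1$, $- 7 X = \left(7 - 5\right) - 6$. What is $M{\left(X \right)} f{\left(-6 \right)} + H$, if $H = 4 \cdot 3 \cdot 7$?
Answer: $112$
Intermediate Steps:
$X = \frac{4}{7}$ ($X = - \frac{\left(7 - 5\right) - 6}{7} = - \frac{2 - 6}{7} = \left(- \frac{1}{7}\right) \left(-4\right) = \frac{4}{7} \approx 0.57143$)
$M{\left(d \right)} = -7$
$H = 84$ ($H = 12 \cdot 7 = 84$)
$f{\left(x \right)} = -1 + \frac{x}{2}$ ($f{\left(x \right)} = x \frac{1}{2} + 7 \left(- \frac{1}{7}\right) = \frac{x}{2} - 1 = -1 + \frac{x}{2}$)
$M{\left(X \right)} f{\left(-6 \right)} + H = - 7 \left(-1 + \frac{1}{2} \left(-6\right)\right) + 84 = - 7 \left(-1 - 3\right) + 84 = \left(-7\right) \left(-4\right) + 84 = 28 + 84 = 112$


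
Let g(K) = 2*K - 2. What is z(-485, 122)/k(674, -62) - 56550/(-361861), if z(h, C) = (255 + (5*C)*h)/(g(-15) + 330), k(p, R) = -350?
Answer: 22572493459/7548420460 ≈ 2.9904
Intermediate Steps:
g(K) = -2 + 2*K
z(h, C) = 255/298 + 5*C*h/298 (z(h, C) = (255 + (5*C)*h)/((-2 + 2*(-15)) + 330) = (255 + 5*C*h)/((-2 - 30) + 330) = (255 + 5*C*h)/(-32 + 330) = (255 + 5*C*h)/298 = (255 + 5*C*h)*(1/298) = 255/298 + 5*C*h/298)
z(-485, 122)/k(674, -62) - 56550/(-361861) = (255/298 + (5/298)*122*(-485))/(-350) - 56550/(-361861) = (255/298 - 147925/149)*(-1/350) - 56550*(-1/361861) = -295595/298*(-1/350) + 56550/361861 = 59119/20860 + 56550/361861 = 22572493459/7548420460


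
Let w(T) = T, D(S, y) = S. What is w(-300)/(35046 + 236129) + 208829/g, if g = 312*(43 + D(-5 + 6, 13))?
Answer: 2265003427/148907616 ≈ 15.211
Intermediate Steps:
g = 13728 (g = 312*(43 + (-5 + 6)) = 312*(43 + 1) = 312*44 = 13728)
w(-300)/(35046 + 236129) + 208829/g = -300/(35046 + 236129) + 208829/13728 = -300/271175 + 208829*(1/13728) = -300*1/271175 + 208829/13728 = -12/10847 + 208829/13728 = 2265003427/148907616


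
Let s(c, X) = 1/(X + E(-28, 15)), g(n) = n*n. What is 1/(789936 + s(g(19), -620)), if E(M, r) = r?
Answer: 605/477911279 ≈ 1.2659e-6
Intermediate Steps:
g(n) = n²
s(c, X) = 1/(15 + X) (s(c, X) = 1/(X + 15) = 1/(15 + X))
1/(789936 + s(g(19), -620)) = 1/(789936 + 1/(15 - 620)) = 1/(789936 + 1/(-605)) = 1/(789936 - 1/605) = 1/(477911279/605) = 605/477911279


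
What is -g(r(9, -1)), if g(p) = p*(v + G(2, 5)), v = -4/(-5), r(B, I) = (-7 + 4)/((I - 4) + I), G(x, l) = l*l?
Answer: -129/10 ≈ -12.900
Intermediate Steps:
G(x, l) = l**2
r(B, I) = -3/(-4 + 2*I) (r(B, I) = -3/((-4 + I) + I) = -3/(-4 + 2*I))
v = 4/5 (v = -4*(-1/5) = 4/5 ≈ 0.80000)
g(p) = 129*p/5 (g(p) = p*(4/5 + 5**2) = p*(4/5 + 25) = p*(129/5) = 129*p/5)
-g(r(9, -1)) = -129*(-3/(-4 + 2*(-1)))/5 = -129*(-3/(-4 - 2))/5 = -129*(-3/(-6))/5 = -129*(-3*(-1/6))/5 = -129/(5*2) = -1*129/10 = -129/10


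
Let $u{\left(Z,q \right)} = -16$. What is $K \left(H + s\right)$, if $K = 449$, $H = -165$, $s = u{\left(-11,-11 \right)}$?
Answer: $-81269$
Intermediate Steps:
$s = -16$
$K \left(H + s\right) = 449 \left(-165 - 16\right) = 449 \left(-181\right) = -81269$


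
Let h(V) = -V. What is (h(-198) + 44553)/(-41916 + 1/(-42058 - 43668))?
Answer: -3836324226/3593291017 ≈ -1.0676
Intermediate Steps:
(h(-198) + 44553)/(-41916 + 1/(-42058 - 43668)) = (-1*(-198) + 44553)/(-41916 + 1/(-42058 - 43668)) = (198 + 44553)/(-41916 + 1/(-85726)) = 44751/(-41916 - 1/85726) = 44751/(-3593291017/85726) = 44751*(-85726/3593291017) = -3836324226/3593291017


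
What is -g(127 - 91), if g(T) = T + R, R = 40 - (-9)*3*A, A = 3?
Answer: -157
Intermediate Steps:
R = 121 (R = 40 - (-9)*3*3 = 40 - (-9)*9 = 40 - 1*(-81) = 40 + 81 = 121)
g(T) = 121 + T (g(T) = T + 121 = 121 + T)
-g(127 - 91) = -(121 + (127 - 91)) = -(121 + 36) = -1*157 = -157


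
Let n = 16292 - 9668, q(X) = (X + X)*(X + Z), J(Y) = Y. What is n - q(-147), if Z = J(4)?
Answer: -35418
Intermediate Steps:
Z = 4
q(X) = 2*X*(4 + X) (q(X) = (X + X)*(X + 4) = (2*X)*(4 + X) = 2*X*(4 + X))
n = 6624
n - q(-147) = 6624 - 2*(-147)*(4 - 147) = 6624 - 2*(-147)*(-143) = 6624 - 1*42042 = 6624 - 42042 = -35418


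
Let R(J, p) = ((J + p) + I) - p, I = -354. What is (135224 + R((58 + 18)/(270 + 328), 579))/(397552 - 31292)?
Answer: 10081542/27377935 ≈ 0.36824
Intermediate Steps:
R(J, p) = -354 + J (R(J, p) = ((J + p) - 354) - p = (-354 + J + p) - p = -354 + J)
(135224 + R((58 + 18)/(270 + 328), 579))/(397552 - 31292) = (135224 + (-354 + (58 + 18)/(270 + 328)))/(397552 - 31292) = (135224 + (-354 + 76/598))/366260 = (135224 + (-354 + 76*(1/598)))*(1/366260) = (135224 + (-354 + 38/299))*(1/366260) = (135224 - 105808/299)*(1/366260) = (40326168/299)*(1/366260) = 10081542/27377935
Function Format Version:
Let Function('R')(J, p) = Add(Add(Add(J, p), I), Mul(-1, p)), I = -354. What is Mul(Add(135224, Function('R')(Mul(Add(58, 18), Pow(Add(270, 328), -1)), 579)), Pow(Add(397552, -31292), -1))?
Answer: Rational(10081542, 27377935) ≈ 0.36824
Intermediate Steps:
Function('R')(J, p) = Add(-354, J) (Function('R')(J, p) = Add(Add(Add(J, p), -354), Mul(-1, p)) = Add(Add(-354, J, p), Mul(-1, p)) = Add(-354, J))
Mul(Add(135224, Function('R')(Mul(Add(58, 18), Pow(Add(270, 328), -1)), 579)), Pow(Add(397552, -31292), -1)) = Mul(Add(135224, Add(-354, Mul(Add(58, 18), Pow(Add(270, 328), -1)))), Pow(Add(397552, -31292), -1)) = Mul(Add(135224, Add(-354, Mul(76, Pow(598, -1)))), Pow(366260, -1)) = Mul(Add(135224, Add(-354, Mul(76, Rational(1, 598)))), Rational(1, 366260)) = Mul(Add(135224, Add(-354, Rational(38, 299))), Rational(1, 366260)) = Mul(Add(135224, Rational(-105808, 299)), Rational(1, 366260)) = Mul(Rational(40326168, 299), Rational(1, 366260)) = Rational(10081542, 27377935)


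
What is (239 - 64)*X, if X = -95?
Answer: -16625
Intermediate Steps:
(239 - 64)*X = (239 - 64)*(-95) = 175*(-95) = -16625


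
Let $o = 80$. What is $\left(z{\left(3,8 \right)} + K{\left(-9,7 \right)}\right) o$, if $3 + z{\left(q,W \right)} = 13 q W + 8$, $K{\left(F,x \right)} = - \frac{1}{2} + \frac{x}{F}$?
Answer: $\frac{227320}{9} \approx 25258.0$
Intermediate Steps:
$K{\left(F,x \right)} = - \frac{1}{2} + \frac{x}{F}$ ($K{\left(F,x \right)} = \left(-1\right) \frac{1}{2} + \frac{x}{F} = - \frac{1}{2} + \frac{x}{F}$)
$z{\left(q,W \right)} = 5 + 13 W q$ ($z{\left(q,W \right)} = -3 + \left(13 q W + 8\right) = -3 + \left(13 W q + 8\right) = -3 + \left(8 + 13 W q\right) = 5 + 13 W q$)
$\left(z{\left(3,8 \right)} + K{\left(-9,7 \right)}\right) o = \left(\left(5 + 13 \cdot 8 \cdot 3\right) + \frac{7 - - \frac{9}{2}}{-9}\right) 80 = \left(\left(5 + 312\right) - \frac{7 + \frac{9}{2}}{9}\right) 80 = \left(317 - \frac{23}{18}\right) 80 = \frac{5683}{18} \cdot 80 = \frac{227320}{9}$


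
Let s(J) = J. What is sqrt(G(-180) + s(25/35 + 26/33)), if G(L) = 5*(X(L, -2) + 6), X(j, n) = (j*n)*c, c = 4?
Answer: sqrt(385880187)/231 ≈ 85.038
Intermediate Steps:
X(j, n) = 4*j*n (X(j, n) = (j*n)*4 = 4*j*n)
G(L) = 30 - 40*L (G(L) = 5*(4*L*(-2) + 6) = 5*(-8*L + 6) = 5*(6 - 8*L) = 30 - 40*L)
sqrt(G(-180) + s(25/35 + 26/33)) = sqrt((30 - 40*(-180)) + (25/35 + 26/33)) = sqrt((30 + 7200) + (25*(1/35) + 26*(1/33))) = sqrt(7230 + (5/7 + 26/33)) = sqrt(7230 + 347/231) = sqrt(1670477/231) = sqrt(385880187)/231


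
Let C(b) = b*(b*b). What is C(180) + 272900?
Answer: 6104900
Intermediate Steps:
C(b) = b³ (C(b) = b*b² = b³)
C(180) + 272900 = 180³ + 272900 = 5832000 + 272900 = 6104900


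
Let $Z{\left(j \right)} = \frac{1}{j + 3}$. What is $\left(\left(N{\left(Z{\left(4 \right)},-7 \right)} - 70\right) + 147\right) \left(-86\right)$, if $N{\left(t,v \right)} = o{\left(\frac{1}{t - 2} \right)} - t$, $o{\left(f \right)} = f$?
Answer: $- \frac{597270}{91} \approx -6563.4$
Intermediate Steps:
$Z{\left(j \right)} = \frac{1}{3 + j}$
$N{\left(t,v \right)} = \frac{1}{-2 + t} - t$ ($N{\left(t,v \right)} = \frac{1}{t - 2} - t = \frac{1}{-2 + t} - t$)
$\left(\left(N{\left(Z{\left(4 \right)},-7 \right)} - 70\right) + 147\right) \left(-86\right) = \left(\left(\frac{1 - \frac{-2 + \frac{1}{3 + 4}}{3 + 4}}{-2 + \frac{1}{3 + 4}} - 70\right) + 147\right) \left(-86\right) = \left(\left(\frac{1 - \frac{-2 + \frac{1}{7}}{7}}{-2 + \frac{1}{7}} - 70\right) + 147\right) \left(-86\right) = \left(\left(\frac{1 - \frac{1}{7} \left(- \frac{13}{7}\right)}{- \frac{13}{7}} - 70\right) + 147\right) \left(-86\right) = \left(\left(- \frac{7 \left(1 + \frac{13}{49}\right)}{13} - 70\right) + 147\right) \left(-86\right) = \left(\left(\left(- \frac{7}{13}\right) \frac{62}{49} - 70\right) + 147\right) \left(-86\right) = \left(\left(- \frac{62}{91} - 70\right) + 147\right) \left(-86\right) = \left(- \frac{6432}{91} + 147\right) \left(-86\right) = \frac{6945}{91} \left(-86\right) = - \frac{597270}{91}$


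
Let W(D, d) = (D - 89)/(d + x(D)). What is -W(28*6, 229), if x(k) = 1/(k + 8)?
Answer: -13904/40305 ≈ -0.34497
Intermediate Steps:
x(k) = 1/(8 + k)
W(D, d) = (-89 + D)/(d + 1/(8 + D)) (W(D, d) = (D - 89)/(d + 1/(8 + D)) = (-89 + D)/(d + 1/(8 + D)))
-W(28*6, 229) = -(-89 + 28*6)*(8 + 28*6)/(1 + 229*(8 + 28*6)) = -(-89 + 168)*(8 + 168)/(1 + 229*(8 + 168)) = -79*176/(1 + 229*176) = -79*176/(1 + 40304) = -79*176/40305 = -1*13904/40305 = -13904/40305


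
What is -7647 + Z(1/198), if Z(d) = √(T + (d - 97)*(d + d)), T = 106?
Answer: -7647 + √4117214/198 ≈ -7636.8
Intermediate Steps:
Z(d) = √(106 + 2*d*(-97 + d)) (Z(d) = √(106 + (d - 97)*(d + d)) = √(106 + (-97 + d)*(2*d)) = √(106 + 2*d*(-97 + d)))
-7647 + Z(1/198) = -7647 + √(106 - 194/198 + 2*(1/198)²) = -7647 + √(106 - 194*1/198 + 2*(1/198)²) = -7647 + √(106 - 97/99 + 2*(1/39204)) = -7647 + √(106 - 97/99 + 1/19602) = -7647 + √(2058607/19602) = -7647 + √4117214/198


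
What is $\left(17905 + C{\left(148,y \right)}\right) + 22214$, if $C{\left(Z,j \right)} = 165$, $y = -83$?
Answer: $40284$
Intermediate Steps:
$\left(17905 + C{\left(148,y \right)}\right) + 22214 = \left(17905 + 165\right) + 22214 = 18070 + 22214 = 40284$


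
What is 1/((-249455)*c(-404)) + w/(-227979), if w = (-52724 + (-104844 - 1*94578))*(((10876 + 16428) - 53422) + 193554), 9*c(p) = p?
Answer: 472750494897394859/2552853620420 ≈ 1.8519e+5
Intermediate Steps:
c(p) = p/9
w = -42218317656 (w = (-52724 + (-104844 - 94578))*((27304 - 53422) + 193554) = (-52724 - 199422)*(-26118 + 193554) = -252146*167436 = -42218317656)
1/((-249455)*c(-404)) + w/(-227979) = 1/((-249455)*(((⅑)*(-404)))) - 42218317656/(-227979) = -1/(249455*(-404/9)) - 42218317656*(-1/227979) = -1/249455*(-9/404) + 4690924184/25331 = 9/100779820 + 4690924184/25331 = 472750494897394859/2552853620420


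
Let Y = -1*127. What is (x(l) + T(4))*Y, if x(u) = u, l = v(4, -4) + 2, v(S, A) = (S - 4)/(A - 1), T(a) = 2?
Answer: -508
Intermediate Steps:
v(S, A) = (-4 + S)/(-1 + A)
l = 2 (l = (-4 + 4)/(-1 - 4) + 2 = 0/(-5) + 2 = -1/5*0 + 2 = 0 + 2 = 2)
Y = -127
(x(l) + T(4))*Y = (2 + 2)*(-127) = 4*(-127) = -508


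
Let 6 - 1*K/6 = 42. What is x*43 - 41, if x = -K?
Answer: 9247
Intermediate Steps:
K = -216 (K = 36 - 6*42 = 36 - 252 = -216)
x = 216 (x = -1*(-216) = 216)
x*43 - 41 = 216*43 - 41 = 9288 - 41 = 9247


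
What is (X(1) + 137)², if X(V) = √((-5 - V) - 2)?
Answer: 18761 + 548*I*√2 ≈ 18761.0 + 774.99*I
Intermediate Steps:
X(V) = √(-7 - V)
(X(1) + 137)² = (√(-7 - 1*1) + 137)² = (√(-7 - 1) + 137)² = (√(-8) + 137)² = (2*I*√2 + 137)² = (137 + 2*I*√2)²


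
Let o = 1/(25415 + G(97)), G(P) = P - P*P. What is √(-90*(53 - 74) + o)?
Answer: √490089507113/16103 ≈ 43.474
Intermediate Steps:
G(P) = P - P²
o = 1/16103 (o = 1/(25415 + 97*(1 - 1*97)) = 1/(25415 + 97*(1 - 97)) = 1/(25415 + 97*(-96)) = 1/(25415 - 9312) = 1/16103 ≈ 6.2100e-5)
√(-90*(53 - 74) + o) = √(-90*(53 - 74) + 1/16103) = √(-90*(-21) + 1/16103) = √(1890 + 1/16103) = √(30434671/16103) = √490089507113/16103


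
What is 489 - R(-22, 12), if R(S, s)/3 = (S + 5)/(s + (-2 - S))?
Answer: 15699/32 ≈ 490.59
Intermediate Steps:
R(S, s) = 3*(5 + S)/(-2 + s - S) (R(S, s) = 3*((S + 5)/(s + (-2 - S))) = 3*((5 + S)/(-2 + s - S)) = 3*(5 + S)/(-2 + s - S))
489 - R(-22, 12) = 489 - 3*(5 - 22)/(-2 + 12 - 1*(-22)) = 489 - 3*(-17)/(-2 + 12 + 22) = 489 - 3*(-17)/32 = 489 - 1*(-51/32) = 489 + 51/32 = 15699/32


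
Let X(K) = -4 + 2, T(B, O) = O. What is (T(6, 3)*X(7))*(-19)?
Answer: 114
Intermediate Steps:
X(K) = -2
(T(6, 3)*X(7))*(-19) = (3*(-2))*(-19) = -6*(-19) = 114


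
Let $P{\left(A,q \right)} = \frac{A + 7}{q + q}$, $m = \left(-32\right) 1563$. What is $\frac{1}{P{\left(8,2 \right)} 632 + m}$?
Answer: $- \frac{1}{47646} \approx -2.0988 \cdot 10^{-5}$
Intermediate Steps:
$m = -50016$
$P{\left(A,q \right)} = \frac{7 + A}{2 q}$
$\frac{1}{P{\left(8,2 \right)} 632 + m} = \frac{1}{\frac{7 + 8}{2 \cdot 2} \cdot 632 - 50016} = \frac{1}{\frac{1}{2} \cdot \frac{1}{2} \cdot 15 \cdot 632 - 50016} = \frac{1}{\frac{15}{4} \cdot 632 - 50016} = \frac{1}{2370 - 50016} = \frac{1}{-47646} = - \frac{1}{47646}$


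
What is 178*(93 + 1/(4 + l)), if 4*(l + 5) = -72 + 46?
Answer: 247954/15 ≈ 16530.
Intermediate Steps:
l = -23/2 (l = -5 + (-72 + 46)/4 = -5 + (¼)*(-26) = -5 - 13/2 = -23/2 ≈ -11.500)
178*(93 + 1/(4 + l)) = 178*(93 + 1/(4 - 23/2)) = 178*(93 + 1/(-15/2)) = 178*(93 - 2/15) = 178*(1393/15) = 247954/15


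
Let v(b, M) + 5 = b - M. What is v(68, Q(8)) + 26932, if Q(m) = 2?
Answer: 26993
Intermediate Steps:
v(b, M) = -5 + b - M (v(b, M) = -5 + (b - M) = -5 + b - M)
v(68, Q(8)) + 26932 = (-5 + 68 - 1*2) + 26932 = (-5 + 68 - 2) + 26932 = 61 + 26932 = 26993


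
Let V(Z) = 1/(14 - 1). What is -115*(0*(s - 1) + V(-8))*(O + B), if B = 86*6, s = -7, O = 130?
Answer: -74290/13 ≈ -5714.6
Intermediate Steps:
V(Z) = 1/13
B = 516
-115*(0*(s - 1) + V(-8))*(O + B) = -115*(0*(-7 - 1) + 1/13)*(130 + 516) = -115*(0*(-8) + 1/13)*646 = -115*(0 + 1/13)*646 = -115*646/13 = -74290/13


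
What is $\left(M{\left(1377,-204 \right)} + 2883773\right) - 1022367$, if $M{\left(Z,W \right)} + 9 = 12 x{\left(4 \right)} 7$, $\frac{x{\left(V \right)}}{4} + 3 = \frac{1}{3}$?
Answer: $1860501$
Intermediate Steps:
$x{\left(V \right)} = - \frac{32}{3}$ ($x{\left(V \right)} = -12 + \frac{4}{3} = - \frac{32}{3}$)
$M{\left(Z,W \right)} = -905$ ($M{\left(Z,W \right)} = -9 + 12 \left(- \frac{32}{3}\right) 7 = -9 - 896 = -905$)
$\left(M{\left(1377,-204 \right)} + 2883773\right) - 1022367 = \left(-905 + 2883773\right) - 1022367 = 2882868 - 1022367 = 1860501$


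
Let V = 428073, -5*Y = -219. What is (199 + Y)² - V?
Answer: -9228029/25 ≈ -3.6912e+5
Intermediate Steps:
Y = 219/5 (Y = -⅕*(-219) = 219/5 ≈ 43.800)
(199 + Y)² - V = (199 + 219/5)² - 1*428073 = (1214/5)² - 428073 = 1473796/25 - 428073 = -9228029/25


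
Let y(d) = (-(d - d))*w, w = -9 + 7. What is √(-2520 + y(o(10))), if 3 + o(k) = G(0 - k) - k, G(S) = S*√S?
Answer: 6*I*√70 ≈ 50.2*I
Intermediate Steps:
w = -2
G(S) = S^(3/2)
o(k) = -3 + (-k)^(3/2) - k (o(k) = -3 + ((0 - k)^(3/2) - k) = -3 + ((-k)^(3/2) - k) = -3 + (-k)^(3/2) - k)
y(d) = 0 (y(d) = -(d - d)*(-2) = -1*0*(-2) = 0*(-2) = 0)
√(-2520 + y(o(10))) = √(-2520 + 0) = √(-2520) = 6*I*√70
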